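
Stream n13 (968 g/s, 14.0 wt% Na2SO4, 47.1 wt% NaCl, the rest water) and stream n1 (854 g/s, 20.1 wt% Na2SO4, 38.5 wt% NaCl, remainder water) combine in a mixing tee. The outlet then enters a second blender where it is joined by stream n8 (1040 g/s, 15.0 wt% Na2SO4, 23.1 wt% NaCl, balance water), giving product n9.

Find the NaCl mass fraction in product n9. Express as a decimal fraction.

Overall, product flow = 2862 g/s.
NaCl in = 968×0.471 + 854×0.385 + 1040×0.231 = 1025 g/s.
NaCl fraction in n9 = 0.358.

0.358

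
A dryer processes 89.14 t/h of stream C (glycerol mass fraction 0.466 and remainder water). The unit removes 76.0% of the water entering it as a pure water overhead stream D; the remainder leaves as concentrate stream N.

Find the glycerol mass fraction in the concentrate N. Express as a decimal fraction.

glycerol is not removed: 89.14×0.466 = 41.539 t/h of glycerol enters N.
water entering = 89.14×0.534 = 47.601 t/h; overhead removed = 0.760×47.601 = 36.177 t/h.
Concentrate = 89.14 − 36.177 = 52.963 t/h.
Mass fraction = 41.539/52.963 = 0.784.

0.784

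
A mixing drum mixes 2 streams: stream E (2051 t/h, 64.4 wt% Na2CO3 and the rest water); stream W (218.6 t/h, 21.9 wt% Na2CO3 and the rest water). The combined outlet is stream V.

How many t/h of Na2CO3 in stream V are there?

1369 t/h

Na2CO3 out = Na2CO3 in = 2051×0.644 + 218.6×0.219 = 1368.7 t/h.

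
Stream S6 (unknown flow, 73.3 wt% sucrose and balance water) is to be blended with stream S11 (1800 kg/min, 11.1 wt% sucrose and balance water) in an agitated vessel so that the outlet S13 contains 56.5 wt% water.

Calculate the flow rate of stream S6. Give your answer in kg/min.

1957 kg/min

Let S6 be the unknown flow. Total out = 1800 + S6.
water balance: 1600.2 + 0.267·S6 = 0.565·(1800 + S6)
(0.267 − 0.565)·S6 = 0.565×1800 − 1600.2 = -583.2
S6 = -583.2 / -0.298 = 1957 kg/min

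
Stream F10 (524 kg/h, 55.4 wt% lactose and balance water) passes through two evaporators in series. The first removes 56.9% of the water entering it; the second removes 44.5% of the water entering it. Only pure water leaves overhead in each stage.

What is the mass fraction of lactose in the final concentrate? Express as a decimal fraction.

0.839

water in feed = 524×0.446 = 233.7 kg/h.
After stage 1: water left = (1−0.569)×233.7 = 100.73; stream total = 391.02 kg/h.
After stage 2: water left = (1−0.445)×100.73 = 55.903; final concentrate = 346.2 kg/h.
lactose fraction = 290.3/346.2 = 0.839.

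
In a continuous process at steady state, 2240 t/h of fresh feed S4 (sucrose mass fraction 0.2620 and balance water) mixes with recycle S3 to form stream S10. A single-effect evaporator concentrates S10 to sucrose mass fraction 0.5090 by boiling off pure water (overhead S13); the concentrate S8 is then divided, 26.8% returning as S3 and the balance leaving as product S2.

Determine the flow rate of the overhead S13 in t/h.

Overall sucrose balance (none leaves overhead): sucrose in fresh feed = sucrose in product, i.e. 2240×0.262 = (1−0.268)·S8·0.509.
S8 = 586.88/(0.509×0.732) = 1575.1 t/h.
Recycle S3 = 0.268×1575.1 = 422.14 t/h.
Combined feed S10 = 2240 + 422.14 = 2662.1 t/h.
Overhead S13 = S10 − S8 = 2662.1 − 1575.1 = 1087 t/h.

1087 t/h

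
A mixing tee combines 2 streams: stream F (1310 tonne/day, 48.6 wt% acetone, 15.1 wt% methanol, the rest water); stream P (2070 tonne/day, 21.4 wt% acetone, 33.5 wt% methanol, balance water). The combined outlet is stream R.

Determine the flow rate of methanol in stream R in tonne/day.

methanol out = methanol in = 1310×0.151 + 2070×0.335 = 891.26 tonne/day.

891.3 tonne/day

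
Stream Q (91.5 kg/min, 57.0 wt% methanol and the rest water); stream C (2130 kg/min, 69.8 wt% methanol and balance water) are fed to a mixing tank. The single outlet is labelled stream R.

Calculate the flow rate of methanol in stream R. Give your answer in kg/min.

1539 kg/min

methanol out = methanol in = 91.5×0.570 + 2130×0.698 = 1538.9 kg/min.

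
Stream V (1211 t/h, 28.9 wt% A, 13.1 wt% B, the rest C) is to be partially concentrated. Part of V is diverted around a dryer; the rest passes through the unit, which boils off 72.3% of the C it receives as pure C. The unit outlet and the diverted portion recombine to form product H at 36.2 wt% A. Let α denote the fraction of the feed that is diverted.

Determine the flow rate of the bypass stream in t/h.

All 1211×0.289 = 349.98 t/h of A reaches H, so H = 349.98/0.362 = 966.79 t/h and vapour = 244.21 t/h.
The evaporator receives (1−α)·1211 of feed at 0.580 C and removes 0.723 of that C:
0.723×0.580×(1−α)×1211 = 244.21
(1−α) = 244.21/507.82 = 0.4809;  α = 0.5191.
Bypass flow = 0.5191×1211 = 628.64 t/h.

628.6 t/h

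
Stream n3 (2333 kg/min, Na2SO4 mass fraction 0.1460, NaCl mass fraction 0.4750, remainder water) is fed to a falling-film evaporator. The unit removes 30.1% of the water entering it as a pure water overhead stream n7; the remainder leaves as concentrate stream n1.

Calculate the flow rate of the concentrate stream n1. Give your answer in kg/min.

2067 kg/min

water entering = 2333×0.379 = 884.21 kg/min; overhead removed = 0.301×884.21 = 266.15 kg/min.
Concentrate = 2333 − 266.15 = 2066.9 kg/min.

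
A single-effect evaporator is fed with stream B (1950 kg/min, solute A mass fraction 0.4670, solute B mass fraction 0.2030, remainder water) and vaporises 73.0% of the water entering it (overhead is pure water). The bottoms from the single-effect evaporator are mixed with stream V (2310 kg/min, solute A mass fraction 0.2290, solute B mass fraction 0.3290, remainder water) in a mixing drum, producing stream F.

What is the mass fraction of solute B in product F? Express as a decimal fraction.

0.3050

Vapour removed = 0.730×0.330×1950 = 469.75 kg/min; concentrate = 1480.2 kg/min.
solute B reaching the mixer = 395.85 (from concentrate) + 2310×0.329 = 1155.8 kg/min.
Product flow = 1480.2 + 2310 = 3790.2 kg/min; solute B fraction = 0.3050.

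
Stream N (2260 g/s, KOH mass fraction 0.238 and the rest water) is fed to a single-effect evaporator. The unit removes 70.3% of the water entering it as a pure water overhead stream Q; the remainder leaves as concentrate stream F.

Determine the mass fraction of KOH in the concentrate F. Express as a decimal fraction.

KOH is not removed: 2260×0.238 = 537.88 g/s of KOH enters F.
water entering = 2260×0.762 = 1722.1 g/s; overhead removed = 0.703×1722.1 = 1210.7 g/s.
Concentrate = 2260 − 1210.7 = 1049.3 g/s.
Mass fraction = 537.88/1049.3 = 0.513.

0.513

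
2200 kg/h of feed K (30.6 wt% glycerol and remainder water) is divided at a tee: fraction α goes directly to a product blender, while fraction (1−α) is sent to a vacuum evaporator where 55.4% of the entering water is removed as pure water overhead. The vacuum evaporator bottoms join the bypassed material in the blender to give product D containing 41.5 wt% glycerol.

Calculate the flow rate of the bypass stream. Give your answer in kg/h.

All 2200×0.306 = 673.2 kg/h of glycerol reaches D, so D = 673.2/0.415 = 1622.2 kg/h and vapour = 577.83 kg/h.
The evaporator receives (1−α)·2200 of feed at 0.694 water and removes 0.554 of that water:
0.554×0.694×(1−α)×2200 = 577.83
(1−α) = 577.83/845.85 = 0.6831;  α = 0.3169.
Bypass flow = 0.3169×2200 = 697.09 kg/h.

697.1 kg/h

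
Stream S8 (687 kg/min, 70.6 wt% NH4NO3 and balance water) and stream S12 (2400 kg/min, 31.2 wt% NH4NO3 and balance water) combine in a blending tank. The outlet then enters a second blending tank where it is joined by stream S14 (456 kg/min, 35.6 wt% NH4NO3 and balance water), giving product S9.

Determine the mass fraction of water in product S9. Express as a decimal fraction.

0.606

Overall, product flow = 3543 kg/min.
water in = 687×0.294 + 2400×0.688 + 456×0.644 = 2146.8 kg/min.
water fraction in S9 = 0.606.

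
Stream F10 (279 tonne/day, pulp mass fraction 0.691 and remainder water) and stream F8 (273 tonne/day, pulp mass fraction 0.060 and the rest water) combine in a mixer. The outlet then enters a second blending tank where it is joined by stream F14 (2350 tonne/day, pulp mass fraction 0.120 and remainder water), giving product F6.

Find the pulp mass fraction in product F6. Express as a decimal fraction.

Overall, product flow = 2902 tonne/day.
pulp in = 279×0.691 + 273×0.060 + 2350×0.120 = 491.17 tonne/day.
pulp fraction in F6 = 0.169.

0.169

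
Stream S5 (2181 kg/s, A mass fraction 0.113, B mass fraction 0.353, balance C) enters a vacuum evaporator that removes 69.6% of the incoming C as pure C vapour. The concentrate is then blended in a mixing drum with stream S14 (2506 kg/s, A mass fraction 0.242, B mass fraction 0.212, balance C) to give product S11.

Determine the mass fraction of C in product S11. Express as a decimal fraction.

0.444

Vapour removed = 0.696×0.534×2181 = 810.6 kg/s; concentrate = 1370.4 kg/s.
C reaching the mixer = 354.05 (from concentrate) + 2506×0.546 = 1722.3 kg/s.
Product flow = 1370.4 + 2506 = 3876.4 kg/s; C fraction = 0.444.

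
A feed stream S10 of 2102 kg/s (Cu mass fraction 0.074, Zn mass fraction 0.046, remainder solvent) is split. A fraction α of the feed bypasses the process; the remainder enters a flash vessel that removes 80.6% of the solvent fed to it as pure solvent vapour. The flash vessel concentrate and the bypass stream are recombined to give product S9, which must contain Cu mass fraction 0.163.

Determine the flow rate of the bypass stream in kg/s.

483.9 kg/s

All 2102×0.074 = 155.55 kg/s of Cu reaches S9, so S9 = 155.55/0.163 = 954.28 kg/s and vapour = 1147.7 kg/s.
The evaporator receives (1−α)·2102 of feed at 0.880 solvent and removes 0.806 of that solvent:
0.806×0.880×(1−α)×2102 = 1147.7
(1−α) = 1147.7/1490.9 = 0.7698;  α = 0.2302.
Bypass flow = 0.2302×2102 = 483.86 kg/s.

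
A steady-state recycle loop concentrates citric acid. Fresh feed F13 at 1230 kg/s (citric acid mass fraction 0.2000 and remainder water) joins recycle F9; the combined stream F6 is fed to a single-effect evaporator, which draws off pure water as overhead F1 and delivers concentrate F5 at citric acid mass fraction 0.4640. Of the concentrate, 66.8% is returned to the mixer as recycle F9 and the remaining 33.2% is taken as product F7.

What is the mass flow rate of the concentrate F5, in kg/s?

1597 kg/s

Overall citric acid balance (none leaves overhead): citric acid in fresh feed = citric acid in product, i.e. 1230×0.200 = (1−0.668)·F5·0.464.
F5 = 246/(0.464×0.332) = 1596.9 kg/s.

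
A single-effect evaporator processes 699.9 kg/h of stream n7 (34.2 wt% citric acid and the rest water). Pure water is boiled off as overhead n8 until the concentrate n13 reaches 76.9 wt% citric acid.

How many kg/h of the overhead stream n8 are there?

citric acid is conserved: 699.9×0.342 = 239.37 kg/h all reports to the concentrate.
Concentrate = 239.37/(target fraction) = 311.27 kg/h.
Overhead = 699.9 − 311.27 = 388.63 kg/h.

388.6 kg/h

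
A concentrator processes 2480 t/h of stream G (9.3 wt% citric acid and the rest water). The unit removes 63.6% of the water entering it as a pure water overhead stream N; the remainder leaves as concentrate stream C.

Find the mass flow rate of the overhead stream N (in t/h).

water entering = 2480×0.907 = 2249.4 t/h; overhead removed = 0.636×2249.4 = 1430.6 t/h.

1431 t/h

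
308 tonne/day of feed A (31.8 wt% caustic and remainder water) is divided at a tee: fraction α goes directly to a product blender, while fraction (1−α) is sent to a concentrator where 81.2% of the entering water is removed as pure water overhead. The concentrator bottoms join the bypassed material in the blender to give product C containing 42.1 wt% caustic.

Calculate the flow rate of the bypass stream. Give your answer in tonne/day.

171.9 tonne/day

All 308×0.318 = 97.944 tonne/day of caustic reaches C, so C = 97.944/0.421 = 232.65 tonne/day and vapour = 75.354 tonne/day.
The evaporator receives (1−α)·308 of feed at 0.682 water and removes 0.812 of that water:
0.812×0.682×(1−α)×308 = 75.354
(1−α) = 75.354/170.57 = 0.4418;  α = 0.5582.
Bypass flow = 0.5582×308 = 171.93 tonne/day.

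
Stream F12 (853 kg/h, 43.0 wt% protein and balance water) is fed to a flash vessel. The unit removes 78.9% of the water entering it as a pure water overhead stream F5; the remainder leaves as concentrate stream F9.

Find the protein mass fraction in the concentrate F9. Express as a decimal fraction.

0.781

protein is not removed: 853×0.430 = 366.79 kg/h of protein enters F9.
water entering = 853×0.570 = 486.21 kg/h; overhead removed = 0.789×486.21 = 383.62 kg/h.
Concentrate = 853 − 383.62 = 469.38 kg/h.
Mass fraction = 366.79/469.38 = 0.781.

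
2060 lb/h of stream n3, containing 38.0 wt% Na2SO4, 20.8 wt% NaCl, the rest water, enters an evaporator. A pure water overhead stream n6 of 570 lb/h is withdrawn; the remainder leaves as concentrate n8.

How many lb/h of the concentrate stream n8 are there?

Concentrate = 2060 − 570 = 1490 lb/h.

1490 lb/h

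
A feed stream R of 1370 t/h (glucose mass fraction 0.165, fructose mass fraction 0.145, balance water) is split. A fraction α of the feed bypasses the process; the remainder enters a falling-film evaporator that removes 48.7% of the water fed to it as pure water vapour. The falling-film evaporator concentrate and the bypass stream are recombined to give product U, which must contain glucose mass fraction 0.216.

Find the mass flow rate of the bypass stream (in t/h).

407.4 t/h

All 1370×0.165 = 226.05 t/h of glucose reaches U, so U = 226.05/0.216 = 1046.5 t/h and vapour = 323.47 t/h.
The evaporator receives (1−α)·1370 of feed at 0.690 water and removes 0.487 of that water:
0.487×0.690×(1−α)×1370 = 323.47
(1−α) = 323.47/460.36 = 0.7026;  α = 0.2974.
Bypass flow = 0.2974×1370 = 407.37 t/h.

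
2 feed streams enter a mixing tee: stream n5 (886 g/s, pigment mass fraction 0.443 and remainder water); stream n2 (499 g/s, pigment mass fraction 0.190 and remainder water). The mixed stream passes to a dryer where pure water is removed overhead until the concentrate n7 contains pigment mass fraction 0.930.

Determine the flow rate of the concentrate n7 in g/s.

pigment entering = 886×0.443 + 499×0.190 = 487.31 g/s.
All pigment reports to n7, so n7 = 487.31/0.930 = 523.99 g/s.

524 g/s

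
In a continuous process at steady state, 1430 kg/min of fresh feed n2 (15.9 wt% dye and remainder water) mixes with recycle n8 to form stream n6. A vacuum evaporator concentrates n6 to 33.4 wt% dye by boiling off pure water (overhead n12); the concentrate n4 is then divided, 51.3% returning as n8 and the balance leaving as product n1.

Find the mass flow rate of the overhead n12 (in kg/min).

749.3 kg/min

Overall dye balance (none leaves overhead): dye in fresh feed = dye in product, i.e. 1430×0.159 = (1−0.513)·n4·0.334.
n4 = 227.37/(0.334×0.487) = 1397.8 kg/min.
Recycle n8 = 0.513×1397.8 = 717.09 kg/min.
Combined feed n6 = 1430 + 717.09 = 2147.1 kg/min.
Overhead n12 = n6 − n4 = 2147.1 − 1397.8 = 749.25 kg/min.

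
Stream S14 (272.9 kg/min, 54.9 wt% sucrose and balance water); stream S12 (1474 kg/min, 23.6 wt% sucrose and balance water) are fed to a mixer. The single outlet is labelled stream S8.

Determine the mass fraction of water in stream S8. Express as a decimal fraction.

Total flow out = 272.9 + 1474 = 1746.9 kg/min.
water in = 272.9×0.451 + 1474×0.764 = 1249.2 kg/min.
water mass fraction in S8 = 1249.2/1746.9 = 0.7151.

0.7151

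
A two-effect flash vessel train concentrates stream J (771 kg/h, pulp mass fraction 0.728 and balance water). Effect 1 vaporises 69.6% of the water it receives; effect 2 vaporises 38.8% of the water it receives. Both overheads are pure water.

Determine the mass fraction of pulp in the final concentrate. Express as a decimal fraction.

0.935

water in feed = 771×0.272 = 209.71 kg/h.
After stage 1: water left = (1−0.696)×209.71 = 63.752; stream total = 625.04 kg/h.
After stage 2: water left = (1−0.388)×63.752 = 39.016; final concentrate = 600.3 kg/h.
pulp fraction = 561.29/600.3 = 0.935.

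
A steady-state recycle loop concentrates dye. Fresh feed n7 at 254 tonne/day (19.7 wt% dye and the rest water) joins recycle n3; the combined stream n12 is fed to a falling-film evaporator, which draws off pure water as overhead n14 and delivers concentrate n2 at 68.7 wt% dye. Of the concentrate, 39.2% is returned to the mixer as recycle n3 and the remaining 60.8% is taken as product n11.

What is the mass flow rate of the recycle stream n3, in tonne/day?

Overall dye balance (none leaves overhead): dye in fresh feed = dye in product, i.e. 254×0.197 = (1−0.392)·n2·0.687.
n2 = 50.038/(0.687×0.608) = 119.8 tonne/day.
Recycle n3 = 0.392×119.8 = 46.96 tonne/day.

46.96 tonne/day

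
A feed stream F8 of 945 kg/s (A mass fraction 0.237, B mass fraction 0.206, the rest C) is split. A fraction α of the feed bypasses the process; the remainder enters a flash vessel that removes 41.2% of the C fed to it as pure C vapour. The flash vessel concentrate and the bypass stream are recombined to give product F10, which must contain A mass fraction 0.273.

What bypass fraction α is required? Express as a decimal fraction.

All 945×0.237 = 223.96 kg/s of A reaches F10, so F10 = 223.96/0.273 = 820.38 kg/s and vapour = 124.62 kg/s.
The evaporator receives (1−α)·945 of feed at 0.557 C and removes 0.412 of that C:
0.412×0.557×(1−α)×945 = 124.62
(1−α) = 124.62/216.86 = 0.5746;  α = 0.4254.

0.425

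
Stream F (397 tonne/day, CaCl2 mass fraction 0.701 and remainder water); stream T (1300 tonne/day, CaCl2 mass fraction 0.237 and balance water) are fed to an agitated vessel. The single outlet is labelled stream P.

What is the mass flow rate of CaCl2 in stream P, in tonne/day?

586.4 tonne/day

CaCl2 out = CaCl2 in = 397×0.701 + 1300×0.237 = 586.4 tonne/day.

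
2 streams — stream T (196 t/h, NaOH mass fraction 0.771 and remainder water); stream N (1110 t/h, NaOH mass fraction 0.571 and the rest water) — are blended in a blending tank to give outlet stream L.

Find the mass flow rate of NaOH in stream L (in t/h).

784.9 t/h

NaOH out = NaOH in = 196×0.771 + 1110×0.571 = 784.93 t/h.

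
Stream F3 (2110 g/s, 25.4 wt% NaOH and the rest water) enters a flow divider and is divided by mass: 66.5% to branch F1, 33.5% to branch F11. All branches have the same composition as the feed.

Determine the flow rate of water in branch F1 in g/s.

Branch F1 total = 0.665×2110 = 1403.2 g/s.
water in F1 = 0.746×1403.2 = 1046.7 g/s.

1047 g/s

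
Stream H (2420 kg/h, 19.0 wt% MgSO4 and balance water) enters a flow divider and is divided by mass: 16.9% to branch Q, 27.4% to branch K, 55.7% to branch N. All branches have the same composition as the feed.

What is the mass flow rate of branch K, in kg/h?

Branch K flow = 0.274×2420 = 663.08 kg/h.

663.1 kg/h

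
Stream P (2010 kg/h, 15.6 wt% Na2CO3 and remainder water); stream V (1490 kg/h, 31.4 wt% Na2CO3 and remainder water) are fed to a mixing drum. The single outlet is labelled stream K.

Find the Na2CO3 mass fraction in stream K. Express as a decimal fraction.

Total flow out = 2010 + 1490 = 3500 kg/h.
Na2CO3 in = 2010×0.156 + 1490×0.314 = 781.42 kg/h.
Na2CO3 mass fraction in K = 781.42/3500 = 0.2233.

0.2233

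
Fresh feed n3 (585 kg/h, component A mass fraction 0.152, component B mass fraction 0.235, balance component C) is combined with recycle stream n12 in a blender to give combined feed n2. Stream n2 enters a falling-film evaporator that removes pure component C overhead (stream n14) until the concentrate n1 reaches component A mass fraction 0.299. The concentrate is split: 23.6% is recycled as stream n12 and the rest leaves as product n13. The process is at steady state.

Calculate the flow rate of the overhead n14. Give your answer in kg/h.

287.6 kg/h

Overall component A balance (none leaves overhead): component A in fresh feed = component A in product, i.e. 585×0.152 = (1−0.236)·n1·0.299.
n1 = 88.92/(0.299×0.764) = 389.26 kg/h.
Recycle n12 = 0.236×389.26 = 91.864 kg/h.
Combined feed n2 = 585 + 91.864 = 676.86 kg/h.
Overhead n14 = n2 − n1 = 676.86 − 389.26 = 287.61 kg/h.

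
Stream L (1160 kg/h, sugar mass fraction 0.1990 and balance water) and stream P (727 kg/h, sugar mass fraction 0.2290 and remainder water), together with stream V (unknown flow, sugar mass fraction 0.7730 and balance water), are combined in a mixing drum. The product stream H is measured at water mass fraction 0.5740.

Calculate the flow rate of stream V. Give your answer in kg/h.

Let V be the unknown flow. Total out = 1887 + V.
water balance: 1489.7 + 0.227·V = 0.574·(1887 + V)
(0.227 − 0.574)·V = 0.574×1887 − 1489.7 = -406.54
V = -406.54 / -0.347 = 1171.6 kg/h

1172 kg/h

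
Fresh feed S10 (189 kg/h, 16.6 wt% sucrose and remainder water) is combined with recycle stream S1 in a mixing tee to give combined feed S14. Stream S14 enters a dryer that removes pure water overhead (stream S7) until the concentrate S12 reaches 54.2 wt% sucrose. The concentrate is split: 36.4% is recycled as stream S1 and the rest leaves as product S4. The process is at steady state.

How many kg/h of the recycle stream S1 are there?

Overall sucrose balance (none leaves overhead): sucrose in fresh feed = sucrose in product, i.e. 189×0.166 = (1−0.364)·S12·0.542.
S12 = 31.374/(0.542×0.636) = 91.015 kg/h.
Recycle S1 = 0.364×91.015 = 33.129 kg/h.

33.13 kg/h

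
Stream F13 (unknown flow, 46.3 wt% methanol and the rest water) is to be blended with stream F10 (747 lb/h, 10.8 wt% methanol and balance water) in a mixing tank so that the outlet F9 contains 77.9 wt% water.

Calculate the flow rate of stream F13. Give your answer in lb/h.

Let F13 be the unknown flow. Total out = 747 + F13.
water balance: 666.32 + 0.537·F13 = 0.779·(747 + F13)
(0.537 − 0.779)·F13 = 0.779×747 − 666.32 = -84.411
F13 = -84.411 / -0.242 = 348.81 lb/h

348.8 lb/h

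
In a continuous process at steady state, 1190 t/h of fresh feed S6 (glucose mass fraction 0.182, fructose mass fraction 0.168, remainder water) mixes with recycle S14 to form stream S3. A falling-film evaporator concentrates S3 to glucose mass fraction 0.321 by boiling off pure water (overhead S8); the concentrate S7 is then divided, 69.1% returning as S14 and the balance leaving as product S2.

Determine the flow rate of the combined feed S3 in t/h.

2699 t/h

Overall glucose balance (none leaves overhead): glucose in fresh feed = glucose in product, i.e. 1190×0.182 = (1−0.691)·S7·0.321.
S7 = 216.58/(0.321×0.309) = 2183.5 t/h.
Recycle S14 = 0.691×2183.5 = 1508.8 t/h.
Combined feed S3 = 1190 + 1508.8 = 2698.8 t/h.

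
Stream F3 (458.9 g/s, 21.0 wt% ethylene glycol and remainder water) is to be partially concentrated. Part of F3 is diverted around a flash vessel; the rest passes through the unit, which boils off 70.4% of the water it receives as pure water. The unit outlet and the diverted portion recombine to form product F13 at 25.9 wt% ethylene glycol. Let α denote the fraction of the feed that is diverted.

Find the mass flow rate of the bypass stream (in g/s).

302.8 g/s

All 458.9×0.210 = 96.369 g/s of ethylene glycol reaches F13, so F13 = 96.369/0.259 = 372.08 g/s and vapour = 86.819 g/s.
The evaporator receives (1−α)·458.9 of feed at 0.790 water and removes 0.704 of that water:
0.704×0.790×(1−α)×458.9 = 86.819
(1−α) = 86.819/255.22 = 0.3402;  α = 0.6598.
Bypass flow = 0.6598×458.9 = 302.8 g/s.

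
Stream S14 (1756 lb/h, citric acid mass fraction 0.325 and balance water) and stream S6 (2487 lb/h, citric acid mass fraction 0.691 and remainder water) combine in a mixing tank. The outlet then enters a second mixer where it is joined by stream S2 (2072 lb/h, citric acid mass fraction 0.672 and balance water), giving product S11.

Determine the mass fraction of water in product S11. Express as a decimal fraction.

Overall, product flow = 6315 lb/h.
water in = 1756×0.675 + 2487×0.309 + 2072×0.328 = 2633.4 lb/h.
water fraction in S11 = 0.417.

0.417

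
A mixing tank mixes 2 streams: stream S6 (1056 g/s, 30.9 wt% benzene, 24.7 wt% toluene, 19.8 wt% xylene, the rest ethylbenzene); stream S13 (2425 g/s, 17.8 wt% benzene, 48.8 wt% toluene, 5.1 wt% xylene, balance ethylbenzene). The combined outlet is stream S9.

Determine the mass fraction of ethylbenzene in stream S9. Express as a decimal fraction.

Total flow out = 1056 + 2425 = 3481 g/s.
ethylbenzene in = 1056×0.246 + 2425×0.283 = 946.05 g/s.
ethylbenzene mass fraction in S9 = 946.05/3481 = 0.2718.

0.2718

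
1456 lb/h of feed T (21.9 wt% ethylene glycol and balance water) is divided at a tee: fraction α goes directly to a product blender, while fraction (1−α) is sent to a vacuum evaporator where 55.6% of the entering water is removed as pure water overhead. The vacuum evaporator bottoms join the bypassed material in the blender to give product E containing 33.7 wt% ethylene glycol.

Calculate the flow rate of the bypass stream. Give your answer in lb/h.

All 1456×0.219 = 318.86 lb/h of ethylene glycol reaches E, so E = 318.86/0.337 = 946.18 lb/h and vapour = 509.82 lb/h.
The evaporator receives (1−α)·1456 of feed at 0.781 water and removes 0.556 of that water:
0.556×0.781×(1−α)×1456 = 509.82
(1−α) = 509.82/632.25 = 0.8064;  α = 0.1936.
Bypass flow = 0.1936×1456 = 281.95 lb/h.

281.9 lb/h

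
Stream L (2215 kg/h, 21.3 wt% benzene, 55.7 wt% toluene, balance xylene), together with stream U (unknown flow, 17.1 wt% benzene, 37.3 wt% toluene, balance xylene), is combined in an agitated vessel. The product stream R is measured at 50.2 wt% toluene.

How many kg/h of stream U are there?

944.4 kg/h

Let U be the unknown flow. Total out = 2215 + U.
toluene balance: 1233.8 + 0.373·U = 0.502·(2215 + U)
(0.373 − 0.502)·U = 0.502×2215 − 1233.8 = -121.83
U = -121.83 / -0.129 = 944.38 kg/h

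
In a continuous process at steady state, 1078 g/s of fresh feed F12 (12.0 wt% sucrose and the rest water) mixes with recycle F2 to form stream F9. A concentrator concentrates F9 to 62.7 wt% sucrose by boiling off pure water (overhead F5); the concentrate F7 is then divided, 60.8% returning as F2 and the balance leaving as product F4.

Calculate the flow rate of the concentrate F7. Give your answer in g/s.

Overall sucrose balance (none leaves overhead): sucrose in fresh feed = sucrose in product, i.e. 1078×0.120 = (1−0.608)·F7·0.627.
F7 = 129.36/(0.627×0.392) = 526.32 g/s.

526.3 g/s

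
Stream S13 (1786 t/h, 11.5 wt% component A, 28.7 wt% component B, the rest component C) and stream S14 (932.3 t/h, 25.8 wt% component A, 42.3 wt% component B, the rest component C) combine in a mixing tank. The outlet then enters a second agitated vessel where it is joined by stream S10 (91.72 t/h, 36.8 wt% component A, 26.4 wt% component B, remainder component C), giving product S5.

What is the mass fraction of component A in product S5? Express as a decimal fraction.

Overall, product flow = 2810 t/h.
component A in = 1786×0.115 + 932.3×0.258 + 91.72×0.368 = 479.68 t/h.
component A fraction in S5 = 0.1707.

0.1707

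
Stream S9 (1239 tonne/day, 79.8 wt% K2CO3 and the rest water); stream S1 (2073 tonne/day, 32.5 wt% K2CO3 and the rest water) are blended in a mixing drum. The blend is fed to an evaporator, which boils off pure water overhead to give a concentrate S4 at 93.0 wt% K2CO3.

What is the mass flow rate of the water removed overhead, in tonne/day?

K2CO3 entering = 1239×0.798 + 2073×0.325 = 1662.4 tonne/day.
All K2CO3 reports to S4, so S4 = 1662.4/0.930 = 1787.6 tonne/day.
Total feed = 3312 tonne/day; overhead = 3312 − 1787.6 = 1524.4 tonne/day.

1524 tonne/day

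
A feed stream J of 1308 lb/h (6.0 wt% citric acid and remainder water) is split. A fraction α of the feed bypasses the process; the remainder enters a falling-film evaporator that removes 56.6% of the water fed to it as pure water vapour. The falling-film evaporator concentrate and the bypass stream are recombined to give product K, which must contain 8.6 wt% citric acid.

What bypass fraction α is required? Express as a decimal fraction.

All 1308×0.060 = 78.48 lb/h of citric acid reaches K, so K = 78.48/0.086 = 912.56 lb/h and vapour = 395.44 lb/h.
The evaporator receives (1−α)·1308 of feed at 0.940 water and removes 0.566 of that water:
0.566×0.940×(1−α)×1308 = 395.44
(1−α) = 395.44/695.91 = 0.5682;  α = 0.4318.

0.432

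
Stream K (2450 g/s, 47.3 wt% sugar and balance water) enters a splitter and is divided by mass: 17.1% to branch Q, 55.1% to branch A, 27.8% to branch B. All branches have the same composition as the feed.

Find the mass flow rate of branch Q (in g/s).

419 g/s

Branch Q flow = 0.171×2450 = 418.95 g/s.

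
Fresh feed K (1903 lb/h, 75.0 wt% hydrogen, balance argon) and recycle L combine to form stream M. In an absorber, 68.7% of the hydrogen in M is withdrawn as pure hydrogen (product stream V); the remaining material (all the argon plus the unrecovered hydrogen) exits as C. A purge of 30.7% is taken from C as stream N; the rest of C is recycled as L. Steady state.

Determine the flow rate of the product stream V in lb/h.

hydrogen in M: m_A = 1903×0.750 + (1−0.307)·(1−0.687)·m_A, so m_A = 1427.2/0.7831 = 1822.6 lb/h.
Product V = 0.687×1822.6 = 1252.1 lb/h.

1252 lb/h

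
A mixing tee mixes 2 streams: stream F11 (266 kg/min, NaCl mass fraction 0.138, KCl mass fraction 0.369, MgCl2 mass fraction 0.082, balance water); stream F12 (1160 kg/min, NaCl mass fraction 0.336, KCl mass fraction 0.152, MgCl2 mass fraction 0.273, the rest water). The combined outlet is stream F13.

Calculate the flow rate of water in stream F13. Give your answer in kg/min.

386.6 kg/min

water out = water in = 266×0.411 + 1160×0.239 = 386.57 kg/min.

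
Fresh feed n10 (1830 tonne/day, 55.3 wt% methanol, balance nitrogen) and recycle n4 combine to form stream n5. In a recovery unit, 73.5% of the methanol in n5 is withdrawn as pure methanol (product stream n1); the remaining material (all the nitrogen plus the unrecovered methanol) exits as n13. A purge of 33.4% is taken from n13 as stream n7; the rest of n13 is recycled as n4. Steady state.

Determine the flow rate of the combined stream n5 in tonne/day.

3678 tonne/day

nitrogen enters only via n10 and leaves only via the purge: 1830×0.447 = 0.334×(nitrogen in n13), and the recovery unit passes all nitrogen, so nitrogen in n5 = nitrogen in n13 = 2449.1 tonne/day.
methanol in n5: m_A = 1830×0.553 + (1−0.334)·(1−0.735)·m_A, so m_A = 1012/0.8235 = 1228.9 tonne/day.
n5 = 1228.9 + 2449.1 = 3678 tonne/day.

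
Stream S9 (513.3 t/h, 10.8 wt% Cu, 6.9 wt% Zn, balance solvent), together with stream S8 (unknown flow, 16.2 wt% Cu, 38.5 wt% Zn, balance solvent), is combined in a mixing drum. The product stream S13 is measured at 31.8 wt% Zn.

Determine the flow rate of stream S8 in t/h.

Let S8 be the unknown flow. Total out = 513.3 + S8.
Zn balance: 35.418 + 0.385·S8 = 0.318·(513.3 + S8)
(0.385 − 0.318)·S8 = 0.318×513.3 − 35.418 = 127.81
S8 = 127.81 / 0.067 = 1907.6 t/h

1908 t/h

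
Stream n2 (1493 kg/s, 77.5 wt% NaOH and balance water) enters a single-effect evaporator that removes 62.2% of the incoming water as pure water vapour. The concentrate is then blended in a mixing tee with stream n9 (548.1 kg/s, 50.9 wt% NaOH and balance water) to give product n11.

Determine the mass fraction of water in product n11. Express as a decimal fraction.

Vapour removed = 0.622×0.225×1493 = 208.95 kg/s; concentrate = 1284.1 kg/s.
water reaching the mixer = 126.98 (from concentrate) + 548.1×0.491 = 396.1 kg/s.
Product flow = 1284.1 + 548.1 = 1832.2 kg/s; water fraction = 0.216.

0.216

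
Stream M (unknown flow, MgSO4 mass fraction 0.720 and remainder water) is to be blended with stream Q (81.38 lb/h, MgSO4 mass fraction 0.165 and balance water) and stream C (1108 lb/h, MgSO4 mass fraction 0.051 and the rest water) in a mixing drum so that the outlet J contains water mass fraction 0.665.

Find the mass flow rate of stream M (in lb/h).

Let M be the unknown flow. Total out = 1189.4 + M.
water balance: 1119.4 + 0.280·M = 0.665·(1189.4 + M)
(0.280 − 0.665)·M = 0.665×1189.4 − 1119.4 = -328.51
M = -328.51 / -0.385 = 853.26 lb/h

853.3 lb/h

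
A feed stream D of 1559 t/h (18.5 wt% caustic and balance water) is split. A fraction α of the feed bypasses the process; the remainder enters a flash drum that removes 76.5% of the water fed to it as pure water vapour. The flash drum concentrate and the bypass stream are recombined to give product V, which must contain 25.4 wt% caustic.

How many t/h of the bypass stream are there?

All 1559×0.185 = 288.42 t/h of caustic reaches V, so V = 288.42/0.254 = 1135.5 t/h and vapour = 423.51 t/h.
The evaporator receives (1−α)·1559 of feed at 0.815 water and removes 0.765 of that water:
0.765×0.815×(1−α)×1559 = 423.51
(1−α) = 423.51/972 = 0.4357;  α = 0.5643.
Bypass flow = 0.5643×1559 = 879.73 t/h.

879.7 t/h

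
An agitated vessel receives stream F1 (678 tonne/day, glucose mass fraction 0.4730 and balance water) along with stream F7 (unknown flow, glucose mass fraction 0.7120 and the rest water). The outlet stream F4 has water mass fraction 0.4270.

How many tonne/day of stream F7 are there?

487.8 tonne/day

Let F7 be the unknown flow. Total out = 678 + F7.
water balance: 357.31 + 0.288·F7 = 0.427·(678 + F7)
(0.288 − 0.427)·F7 = 0.427×678 − 357.31 = -67.8
F7 = -67.8 / -0.139 = 487.77 tonne/day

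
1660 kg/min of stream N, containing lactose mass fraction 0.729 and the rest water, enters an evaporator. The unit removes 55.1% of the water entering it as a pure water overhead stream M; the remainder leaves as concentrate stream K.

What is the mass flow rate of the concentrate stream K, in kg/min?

1412 kg/min

water entering = 1660×0.271 = 449.86 kg/min; overhead removed = 0.551×449.86 = 247.87 kg/min.
Concentrate = 1660 − 247.87 = 1412.1 kg/min.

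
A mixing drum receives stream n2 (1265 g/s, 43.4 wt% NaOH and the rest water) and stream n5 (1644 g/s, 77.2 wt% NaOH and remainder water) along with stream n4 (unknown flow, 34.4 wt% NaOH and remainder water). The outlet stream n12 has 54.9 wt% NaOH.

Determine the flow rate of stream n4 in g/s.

1079 g/s

Let n4 be the unknown flow. Total out = 2909 + n4.
NaOH balance: 1818.2 + 0.344·n4 = 0.549·(2909 + n4)
(0.344 − 0.549)·n4 = 0.549×2909 − 1818.2 = -221.14
n4 = -221.14 / -0.205 = 1078.7 g/s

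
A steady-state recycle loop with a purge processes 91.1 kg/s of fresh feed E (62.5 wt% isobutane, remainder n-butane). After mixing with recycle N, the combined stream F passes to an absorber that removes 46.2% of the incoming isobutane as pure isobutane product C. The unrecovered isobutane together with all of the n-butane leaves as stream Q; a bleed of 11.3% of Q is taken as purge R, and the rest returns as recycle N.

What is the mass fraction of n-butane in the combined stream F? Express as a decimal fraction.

0.735

n-butane enters only via E and leaves only via the purge: 91.1×0.375 = 0.113×(n-butane in Q), and the absorber passes all n-butane, so n-butane in F = n-butane in Q = 302.32 kg/s.
isobutane in F: m_A = 91.1×0.625 + (1−0.113)·(1−0.462)·m_A, so m_A = 56.938/0.5228 = 108.91 kg/s.
F = 108.91 + 302.32 = 411.23 kg/s.
n-butane fraction in F = 302.32/411.23 = 0.735.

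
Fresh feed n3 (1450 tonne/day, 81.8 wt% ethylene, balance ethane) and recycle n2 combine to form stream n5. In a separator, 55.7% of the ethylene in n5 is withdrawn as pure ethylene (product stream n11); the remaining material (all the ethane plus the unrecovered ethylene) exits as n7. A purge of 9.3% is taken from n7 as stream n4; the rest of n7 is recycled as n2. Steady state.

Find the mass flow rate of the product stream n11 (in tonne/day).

ethylene in n5: m_A = 1450×0.818 + (1−0.093)·(1−0.557)·m_A, so m_A = 1186.1/0.5982 = 1982.8 tonne/day.
Product n11 = 0.557×1982.8 = 1104.4 tonne/day.

1104 tonne/day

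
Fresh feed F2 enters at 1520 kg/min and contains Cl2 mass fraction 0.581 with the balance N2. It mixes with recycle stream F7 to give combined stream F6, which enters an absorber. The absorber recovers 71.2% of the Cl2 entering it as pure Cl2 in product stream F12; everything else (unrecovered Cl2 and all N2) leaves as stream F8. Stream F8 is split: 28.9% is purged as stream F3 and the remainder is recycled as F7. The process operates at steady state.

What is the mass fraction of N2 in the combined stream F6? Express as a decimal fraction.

0.665

N2 enters only via F2 and leaves only via the purge: 1520×0.419 = 0.289×(N2 in F8), and the absorber passes all N2, so N2 in F6 = N2 in F8 = 2203.7 kg/min.
Cl2 in F6: m_A = 1520×0.581 + (1−0.289)·(1−0.712)·m_A, so m_A = 883.12/0.7952 = 1110.5 kg/min.
F6 = 1110.5 + 2203.7 = 3314.3 kg/min.
N2 fraction in F6 = 2203.7/3314.3 = 0.665.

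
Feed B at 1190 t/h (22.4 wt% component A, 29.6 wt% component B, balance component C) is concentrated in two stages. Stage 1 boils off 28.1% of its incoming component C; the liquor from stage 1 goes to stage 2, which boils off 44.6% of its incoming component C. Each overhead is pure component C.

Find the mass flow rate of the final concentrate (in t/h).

846.3 t/h

component C in feed = 1190×0.480 = 571.2 t/h.
After stage 1: component C left = (1−0.281)×571.2 = 410.69; stream total = 1029.5 t/h.
After stage 2: component C left = (1−0.446)×410.69 = 227.52; final concentrate = 846.32 t/h.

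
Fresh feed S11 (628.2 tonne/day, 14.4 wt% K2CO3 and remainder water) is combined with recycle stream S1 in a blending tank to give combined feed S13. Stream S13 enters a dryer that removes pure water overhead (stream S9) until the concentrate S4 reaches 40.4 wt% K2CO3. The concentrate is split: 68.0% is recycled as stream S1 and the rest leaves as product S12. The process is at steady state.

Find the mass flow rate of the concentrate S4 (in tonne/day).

Overall K2CO3 balance (none leaves overhead): K2CO3 in fresh feed = K2CO3 in product, i.e. 628.2×0.144 = (1−0.680)·S4·0.404.
S4 = 90.461/(0.404×0.320) = 699.73 tonne/day.

699.7 tonne/day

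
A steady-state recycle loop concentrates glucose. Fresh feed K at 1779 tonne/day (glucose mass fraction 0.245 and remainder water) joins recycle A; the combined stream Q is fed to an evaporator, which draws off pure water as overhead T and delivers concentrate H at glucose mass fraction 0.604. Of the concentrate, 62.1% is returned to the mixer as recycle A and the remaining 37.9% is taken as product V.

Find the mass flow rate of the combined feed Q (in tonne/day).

2961 tonne/day

Overall glucose balance (none leaves overhead): glucose in fresh feed = glucose in product, i.e. 1779×0.245 = (1−0.621)·H·0.604.
H = 435.86/(0.604×0.379) = 1904 tonne/day.
Recycle A = 0.621×1904 = 1182.4 tonne/day.
Combined feed Q = 1779 + 1182.4 = 2961.4 tonne/day.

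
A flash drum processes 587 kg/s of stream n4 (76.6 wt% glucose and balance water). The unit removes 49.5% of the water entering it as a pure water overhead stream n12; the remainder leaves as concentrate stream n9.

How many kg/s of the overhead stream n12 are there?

water entering = 587×0.234 = 137.36 kg/s; overhead removed = 0.495×137.36 = 67.992 kg/s.

67.99 kg/s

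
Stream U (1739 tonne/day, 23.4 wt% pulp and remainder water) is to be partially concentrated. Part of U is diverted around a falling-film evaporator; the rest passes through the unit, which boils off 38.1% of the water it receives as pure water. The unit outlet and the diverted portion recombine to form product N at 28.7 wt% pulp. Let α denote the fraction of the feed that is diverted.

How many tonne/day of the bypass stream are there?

All 1739×0.234 = 406.93 tonne/day of pulp reaches N, so N = 406.93/0.287 = 1417.9 tonne/day and vapour = 321.14 tonne/day.
The evaporator receives (1−α)·1739 of feed at 0.766 water and removes 0.381 of that water:
0.381×0.766×(1−α)×1739 = 321.14
(1−α) = 321.14/507.52 = 0.6328;  α = 0.3672.
Bypass flow = 0.3672×1739 = 638.63 tonne/day.

638.6 tonne/day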